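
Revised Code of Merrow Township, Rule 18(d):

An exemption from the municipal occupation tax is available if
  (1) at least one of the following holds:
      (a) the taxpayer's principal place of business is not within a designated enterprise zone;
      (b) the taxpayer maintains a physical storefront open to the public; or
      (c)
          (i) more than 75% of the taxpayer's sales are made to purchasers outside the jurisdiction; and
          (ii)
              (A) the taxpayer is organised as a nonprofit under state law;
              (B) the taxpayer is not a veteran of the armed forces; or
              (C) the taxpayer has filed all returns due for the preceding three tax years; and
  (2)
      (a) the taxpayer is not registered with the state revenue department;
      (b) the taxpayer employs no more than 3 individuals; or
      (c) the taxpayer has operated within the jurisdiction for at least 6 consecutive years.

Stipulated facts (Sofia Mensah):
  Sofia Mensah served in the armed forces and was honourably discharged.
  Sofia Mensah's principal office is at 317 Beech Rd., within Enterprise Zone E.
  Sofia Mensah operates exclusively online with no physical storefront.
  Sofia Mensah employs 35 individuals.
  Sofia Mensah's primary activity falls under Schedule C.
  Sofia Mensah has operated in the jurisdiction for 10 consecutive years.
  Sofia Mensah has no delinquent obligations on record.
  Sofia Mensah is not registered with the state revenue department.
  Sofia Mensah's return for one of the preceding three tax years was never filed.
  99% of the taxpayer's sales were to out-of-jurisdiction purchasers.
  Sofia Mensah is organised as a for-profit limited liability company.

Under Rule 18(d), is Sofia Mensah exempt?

(a) not (in enterprise zone) — not satisfied.
(b) has storefront — not met.
(i) >75% out-of-jur. sales — holds.
(A) nonprofit — fails.
(B) not (veteran) — not satisfied.
(C) returns current — not met.
So (ii) is not satisfied (F OR F OR F).
So (c) is not satisfied (T AND F).
(1): F OR F OR F → false.
(a) not (state-registered) — holds.
(b) ≤ 3 employees — fails.
(c) ≥ 6 yrs in jurisdiction — satisfied.
So (2) is satisfied (T OR F OR T).
Overall: F AND T → false.

No — not exempt.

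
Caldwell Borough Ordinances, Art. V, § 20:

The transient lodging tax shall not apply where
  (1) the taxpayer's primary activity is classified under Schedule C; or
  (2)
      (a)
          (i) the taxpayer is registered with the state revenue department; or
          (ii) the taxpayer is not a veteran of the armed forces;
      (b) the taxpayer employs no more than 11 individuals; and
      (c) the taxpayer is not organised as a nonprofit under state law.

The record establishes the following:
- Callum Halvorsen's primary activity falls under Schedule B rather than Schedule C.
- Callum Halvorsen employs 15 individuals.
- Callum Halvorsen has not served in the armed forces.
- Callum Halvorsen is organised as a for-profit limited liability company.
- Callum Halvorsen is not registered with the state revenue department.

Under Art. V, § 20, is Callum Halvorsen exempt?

No — not exempt.

(1) Schedule C activity — fails.
(i) state-registered — fails.
(ii) not (veteran) — satisfied.
(a) = F OR T = true.
(b) ≤ 11 employees — not satisfied.
(c) not (nonprofit) — met.
(2): T AND F AND T → false.
Overall = F OR F = false.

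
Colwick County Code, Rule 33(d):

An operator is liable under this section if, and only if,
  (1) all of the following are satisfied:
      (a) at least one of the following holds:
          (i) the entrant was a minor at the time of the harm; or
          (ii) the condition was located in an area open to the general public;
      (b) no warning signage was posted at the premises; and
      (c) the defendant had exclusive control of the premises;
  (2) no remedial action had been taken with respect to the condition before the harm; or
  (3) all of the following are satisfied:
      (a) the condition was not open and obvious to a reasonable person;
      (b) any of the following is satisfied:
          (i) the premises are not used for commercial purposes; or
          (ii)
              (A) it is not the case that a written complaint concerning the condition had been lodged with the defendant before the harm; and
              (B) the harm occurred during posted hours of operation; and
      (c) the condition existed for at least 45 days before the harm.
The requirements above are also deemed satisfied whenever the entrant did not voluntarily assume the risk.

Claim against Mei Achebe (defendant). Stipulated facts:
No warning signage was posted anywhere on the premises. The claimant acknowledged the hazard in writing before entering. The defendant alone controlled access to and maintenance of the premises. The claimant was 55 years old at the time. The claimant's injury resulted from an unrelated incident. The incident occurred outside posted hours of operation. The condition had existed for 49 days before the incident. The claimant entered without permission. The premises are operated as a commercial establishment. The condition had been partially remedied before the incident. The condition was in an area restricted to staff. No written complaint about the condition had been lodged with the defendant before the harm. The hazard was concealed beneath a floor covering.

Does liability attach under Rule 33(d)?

(i) entrant a minor — fails.
(ii) public area — fails.
(a) = F OR F = false.
(b) no signage posted — satisfied.
(c) exclusive control — holds.
So (1) is not satisfied (F AND T AND T).
(2) no remedial action — not met.
(a) not open/obvious — met.
(i) not (commercial use) — fails.
(A) not (complaint lodged) — met.
(B) during posted hours — not satisfied.
So (ii) is not satisfied (T AND F).
(b): F OR F → false.
(c) condition ≥45 days old — met.
So (3) is not satisfied (T AND F AND T).
Overall: F OR F OR F → false.
Exception (no assumed risk) — not satisfied.
Result: main false OR exception false → false.

No — not liable.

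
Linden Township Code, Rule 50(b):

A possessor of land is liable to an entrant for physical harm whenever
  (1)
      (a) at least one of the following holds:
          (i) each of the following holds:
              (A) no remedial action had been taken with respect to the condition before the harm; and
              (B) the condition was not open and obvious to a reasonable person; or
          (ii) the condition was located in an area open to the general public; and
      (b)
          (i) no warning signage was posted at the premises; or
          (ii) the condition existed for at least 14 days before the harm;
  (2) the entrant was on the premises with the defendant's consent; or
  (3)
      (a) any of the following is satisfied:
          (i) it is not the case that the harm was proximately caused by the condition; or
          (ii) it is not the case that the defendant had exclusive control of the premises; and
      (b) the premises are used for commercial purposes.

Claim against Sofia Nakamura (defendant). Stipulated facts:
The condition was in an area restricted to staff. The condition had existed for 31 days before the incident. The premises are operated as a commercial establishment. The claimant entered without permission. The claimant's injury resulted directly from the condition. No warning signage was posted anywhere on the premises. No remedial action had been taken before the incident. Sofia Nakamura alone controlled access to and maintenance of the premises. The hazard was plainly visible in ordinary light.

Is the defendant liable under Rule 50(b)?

No — not liable.

(A) no remedial action — holds.
(B) not open/obvious — not satisfied.
(i): T AND F → false.
(ii) public area — fails.
(a): F OR F → false.
(i) no signage posted — satisfied.
(ii) condition ≥14 days old — holds.
(b): T OR T → true.
So (1) is not satisfied (F AND T).
(2) consent to enter — fails.
(i) not (proximate cause) — not satisfied.
(ii) not (exclusive control) — not satisfied.
(a) = F OR F = false.
(b) commercial use — met.
So (3) is not satisfied (F AND T).
So Overall is not satisfied (F OR F OR F).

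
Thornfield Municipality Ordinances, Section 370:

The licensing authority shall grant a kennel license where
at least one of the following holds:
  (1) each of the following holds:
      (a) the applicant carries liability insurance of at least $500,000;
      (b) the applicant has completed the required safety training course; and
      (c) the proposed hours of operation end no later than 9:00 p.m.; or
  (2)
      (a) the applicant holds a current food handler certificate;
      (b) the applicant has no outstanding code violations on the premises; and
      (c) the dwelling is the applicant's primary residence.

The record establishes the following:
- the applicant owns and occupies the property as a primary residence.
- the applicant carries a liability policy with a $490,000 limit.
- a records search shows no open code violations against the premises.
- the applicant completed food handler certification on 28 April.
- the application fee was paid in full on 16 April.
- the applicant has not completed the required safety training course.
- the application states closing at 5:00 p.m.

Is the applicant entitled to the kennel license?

(a) insurance ≥ $500,000 — fails.
(b) safety training — not satisfied.
(c) closes by 9 p.m. — holds.
So (1) is not satisfied (F AND F AND T).
(a) food handler cert. — satisfied.
(b) no code violations — satisfied.
(c) primary residence — satisfied.
(2) = T AND T AND T = true.
Overall = F OR T = true.

Yes — granted.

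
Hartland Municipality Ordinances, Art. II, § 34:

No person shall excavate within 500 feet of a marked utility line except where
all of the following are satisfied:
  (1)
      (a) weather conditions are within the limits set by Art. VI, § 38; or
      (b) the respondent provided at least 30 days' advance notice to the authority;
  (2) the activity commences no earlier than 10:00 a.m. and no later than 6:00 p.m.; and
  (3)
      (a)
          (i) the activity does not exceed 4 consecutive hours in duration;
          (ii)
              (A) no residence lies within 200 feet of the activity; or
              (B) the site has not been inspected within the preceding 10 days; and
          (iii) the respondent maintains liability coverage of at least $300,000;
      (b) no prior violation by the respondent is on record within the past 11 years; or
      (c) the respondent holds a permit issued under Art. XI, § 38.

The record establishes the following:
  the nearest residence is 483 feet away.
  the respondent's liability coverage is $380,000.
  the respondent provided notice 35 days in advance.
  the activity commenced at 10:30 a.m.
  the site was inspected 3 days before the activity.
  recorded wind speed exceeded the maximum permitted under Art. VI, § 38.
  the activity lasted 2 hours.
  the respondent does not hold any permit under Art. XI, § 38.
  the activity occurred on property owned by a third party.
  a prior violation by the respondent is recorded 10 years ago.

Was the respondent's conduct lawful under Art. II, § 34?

Yes — lawful.

(a) weather ok — not satisfied.
(b) ≥30 days' notice — satisfied.
(1) = F OR T = true.
(2) start within hours — satisfied.
(i) ≤ 4 hrs duration — met.
(A) no residence in 200 ft — holds.
(B) not (site inspected) — fails.
(ii): T OR F → true.
(iii) coverage ≥ $300,000 — satisfied.
So (a) is satisfied (T AND T AND T).
(b) no prior violation — fails.
(c) holds permit — fails.
So (3) is satisfied (T OR F OR F).
So Overall is satisfied (T AND T AND T).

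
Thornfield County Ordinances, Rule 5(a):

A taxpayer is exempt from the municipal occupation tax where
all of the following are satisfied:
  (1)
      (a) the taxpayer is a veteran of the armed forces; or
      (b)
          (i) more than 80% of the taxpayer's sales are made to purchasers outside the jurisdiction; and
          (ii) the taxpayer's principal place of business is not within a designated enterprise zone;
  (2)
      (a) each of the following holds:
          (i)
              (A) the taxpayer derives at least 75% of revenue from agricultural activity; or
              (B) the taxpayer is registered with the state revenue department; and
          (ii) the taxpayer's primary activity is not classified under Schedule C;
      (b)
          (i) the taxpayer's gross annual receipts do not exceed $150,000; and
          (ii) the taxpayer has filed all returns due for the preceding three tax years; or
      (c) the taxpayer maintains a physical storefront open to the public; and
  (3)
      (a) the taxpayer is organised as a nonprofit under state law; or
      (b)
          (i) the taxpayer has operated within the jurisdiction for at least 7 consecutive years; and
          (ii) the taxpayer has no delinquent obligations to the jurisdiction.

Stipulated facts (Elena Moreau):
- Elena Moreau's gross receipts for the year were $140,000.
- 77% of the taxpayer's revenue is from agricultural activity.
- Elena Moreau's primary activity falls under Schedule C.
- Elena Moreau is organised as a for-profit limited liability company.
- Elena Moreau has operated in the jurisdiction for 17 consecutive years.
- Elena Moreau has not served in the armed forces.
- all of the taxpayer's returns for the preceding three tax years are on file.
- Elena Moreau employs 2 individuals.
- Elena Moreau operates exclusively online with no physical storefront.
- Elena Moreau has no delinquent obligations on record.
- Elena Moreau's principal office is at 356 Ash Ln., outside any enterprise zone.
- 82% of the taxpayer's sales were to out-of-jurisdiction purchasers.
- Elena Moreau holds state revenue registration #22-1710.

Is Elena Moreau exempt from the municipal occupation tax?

(a) veteran — not satisfied.
(i) >80% out-of-jur. sales — met.
(ii) not (in enterprise zone) — satisfied.
So (b) is satisfied (T AND T).
So (1) is satisfied (F OR T).
(A) ≥75% agricultural — holds.
(B) state-registered — satisfied.
(i) = T OR T = true.
(ii) not (Schedule C activity) — fails.
So (a) is not satisfied (T AND F).
(i) receipts ≤ $150,000 — met.
(ii) returns current — met.
(b): T AND T → true.
(c) has storefront — not satisfied.
So (2) is satisfied (F OR T OR F).
(a) nonprofit — not met.
(i) ≥ 7 yrs in jurisdiction — met.
(ii) no delinquency — satisfied.
So (b) is satisfied (T AND T).
(3) = F OR T = true.
Overall: T AND T AND T → true.

Yes — exempt.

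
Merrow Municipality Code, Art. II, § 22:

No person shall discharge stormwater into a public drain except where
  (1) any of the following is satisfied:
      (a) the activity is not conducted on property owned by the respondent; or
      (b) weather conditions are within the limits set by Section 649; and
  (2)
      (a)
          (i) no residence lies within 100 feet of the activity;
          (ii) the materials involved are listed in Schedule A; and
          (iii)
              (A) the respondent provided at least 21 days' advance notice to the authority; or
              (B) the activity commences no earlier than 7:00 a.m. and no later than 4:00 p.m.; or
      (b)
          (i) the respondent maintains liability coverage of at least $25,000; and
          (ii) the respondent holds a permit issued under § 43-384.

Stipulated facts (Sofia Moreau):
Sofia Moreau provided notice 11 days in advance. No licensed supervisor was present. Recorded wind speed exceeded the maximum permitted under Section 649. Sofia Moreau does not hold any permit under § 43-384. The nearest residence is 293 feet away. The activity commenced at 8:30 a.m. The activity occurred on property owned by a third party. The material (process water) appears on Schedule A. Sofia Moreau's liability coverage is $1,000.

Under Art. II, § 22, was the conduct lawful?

(a) not (own property) — holds.
(b) weather ok — fails.
So (1) is satisfied (T OR F).
(i) no residence in 100 ft — satisfied.
(ii) Schedule A material — satisfied.
(A) ≥21 days' notice — not satisfied.
(B) start within hours — holds.
(iii): F OR T → true.
(a) = T AND T AND T = true.
(i) coverage ≥ $25,000 — not met.
(ii) holds permit — not satisfied.
(b) = F AND F = false.
(2): T OR F → true.
Overall = T AND T = true.

Yes — lawful.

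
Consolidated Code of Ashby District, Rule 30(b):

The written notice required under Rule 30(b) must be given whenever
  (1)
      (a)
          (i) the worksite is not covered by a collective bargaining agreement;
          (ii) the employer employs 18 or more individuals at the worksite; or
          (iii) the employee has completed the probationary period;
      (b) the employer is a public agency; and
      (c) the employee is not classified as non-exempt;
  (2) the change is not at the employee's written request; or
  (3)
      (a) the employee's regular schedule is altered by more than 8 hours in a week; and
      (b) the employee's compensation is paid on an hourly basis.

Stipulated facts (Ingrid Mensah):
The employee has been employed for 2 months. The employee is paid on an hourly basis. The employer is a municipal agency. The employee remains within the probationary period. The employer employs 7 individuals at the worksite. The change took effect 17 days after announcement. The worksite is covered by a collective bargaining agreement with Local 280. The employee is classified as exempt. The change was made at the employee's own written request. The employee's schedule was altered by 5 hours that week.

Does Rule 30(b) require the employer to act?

(i) no CBA — not met.
(ii) ≥ 18 at site — fails.
(iii) past probation — not satisfied.
(a) = F OR F OR F = false.
(b) public agency — met.
(c) not (non-exempt) — satisfied.
So (1) is not satisfied (F AND T AND T).
(2) not employee-requested — not satisfied.
(a) schedule shift > 8h — not met.
(b) hourly-paid — satisfied.
(3): F AND T → false.
Overall: F OR F OR F → false.

No — not required.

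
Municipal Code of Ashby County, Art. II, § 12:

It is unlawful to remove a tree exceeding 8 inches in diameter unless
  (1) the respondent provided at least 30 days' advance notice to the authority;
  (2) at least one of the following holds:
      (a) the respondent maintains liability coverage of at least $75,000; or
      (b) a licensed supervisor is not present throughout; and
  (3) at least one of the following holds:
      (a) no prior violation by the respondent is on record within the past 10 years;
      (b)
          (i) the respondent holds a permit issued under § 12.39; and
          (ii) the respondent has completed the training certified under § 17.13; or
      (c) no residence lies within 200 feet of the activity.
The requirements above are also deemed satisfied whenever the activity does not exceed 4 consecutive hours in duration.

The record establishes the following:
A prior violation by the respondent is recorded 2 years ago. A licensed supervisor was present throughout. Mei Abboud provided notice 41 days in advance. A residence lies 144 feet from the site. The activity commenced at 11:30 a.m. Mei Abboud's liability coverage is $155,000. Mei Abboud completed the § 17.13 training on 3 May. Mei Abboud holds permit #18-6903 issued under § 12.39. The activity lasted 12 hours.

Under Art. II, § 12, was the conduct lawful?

Yes — lawful.

(1) ≥30 days' notice — holds.
(a) coverage ≥ $75,000 — satisfied.
(b) not (supervisor present) — not met.
So (2) is satisfied (T OR F).
(a) no prior violation — not satisfied.
(i) holds permit — holds.
(ii) training certified — met.
So (b) is satisfied (T AND T).
(c) no residence in 200 ft — not satisfied.
(3): F OR T OR F → true.
Overall: T AND T AND T → true.
Exception (≤ 4 hrs duration) — not satisfied.
Result: main true OR exception false → true.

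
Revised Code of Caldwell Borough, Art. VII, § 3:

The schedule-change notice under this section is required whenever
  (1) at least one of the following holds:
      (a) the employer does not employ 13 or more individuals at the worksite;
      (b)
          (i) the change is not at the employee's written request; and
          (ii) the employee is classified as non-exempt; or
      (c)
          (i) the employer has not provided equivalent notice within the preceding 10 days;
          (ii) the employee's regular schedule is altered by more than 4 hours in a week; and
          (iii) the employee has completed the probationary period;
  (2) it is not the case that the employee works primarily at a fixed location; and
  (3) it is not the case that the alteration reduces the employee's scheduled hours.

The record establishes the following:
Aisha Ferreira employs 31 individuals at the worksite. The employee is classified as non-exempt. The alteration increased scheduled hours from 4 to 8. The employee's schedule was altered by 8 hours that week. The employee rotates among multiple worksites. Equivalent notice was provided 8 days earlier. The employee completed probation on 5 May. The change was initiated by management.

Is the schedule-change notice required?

(a) not (≥ 13 at site) — not satisfied.
(i) not employee-requested — met.
(ii) non-exempt — met.
So (b) is satisfied (T AND T).
(i) no recent notice — not satisfied.
(ii) schedule shift > 4h — met.
(iii) past probation — satisfied.
(c): F AND T AND T → false.
(1): F OR T OR F → true.
(2) not (fixed location) — satisfied.
(3) not (hours reduced) — holds.
Overall = T AND T AND T = true.

Yes — required.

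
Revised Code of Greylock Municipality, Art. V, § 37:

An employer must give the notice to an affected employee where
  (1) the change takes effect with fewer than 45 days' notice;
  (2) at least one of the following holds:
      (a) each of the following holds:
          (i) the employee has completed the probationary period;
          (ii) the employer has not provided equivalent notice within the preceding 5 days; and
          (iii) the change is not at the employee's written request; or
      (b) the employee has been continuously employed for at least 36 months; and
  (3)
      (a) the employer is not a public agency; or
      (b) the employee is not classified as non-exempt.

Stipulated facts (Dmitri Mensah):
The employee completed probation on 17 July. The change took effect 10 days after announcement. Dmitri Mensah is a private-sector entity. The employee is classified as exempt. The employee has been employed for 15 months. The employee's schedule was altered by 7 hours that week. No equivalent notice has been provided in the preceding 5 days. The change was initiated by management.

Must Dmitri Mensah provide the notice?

Yes — required.

(1) < 45 days' notice — holds.
(i) past probation — met.
(ii) no recent notice — satisfied.
(iii) not employee-requested — met.
(a): T AND T AND T → true.
(b) tenure ≥ 36 mo. — fails.
(2) = T OR F = true.
(a) not (public agency) — holds.
(b) not (non-exempt) — satisfied.
(3) = T OR T = true.
Overall: T AND T AND T → true.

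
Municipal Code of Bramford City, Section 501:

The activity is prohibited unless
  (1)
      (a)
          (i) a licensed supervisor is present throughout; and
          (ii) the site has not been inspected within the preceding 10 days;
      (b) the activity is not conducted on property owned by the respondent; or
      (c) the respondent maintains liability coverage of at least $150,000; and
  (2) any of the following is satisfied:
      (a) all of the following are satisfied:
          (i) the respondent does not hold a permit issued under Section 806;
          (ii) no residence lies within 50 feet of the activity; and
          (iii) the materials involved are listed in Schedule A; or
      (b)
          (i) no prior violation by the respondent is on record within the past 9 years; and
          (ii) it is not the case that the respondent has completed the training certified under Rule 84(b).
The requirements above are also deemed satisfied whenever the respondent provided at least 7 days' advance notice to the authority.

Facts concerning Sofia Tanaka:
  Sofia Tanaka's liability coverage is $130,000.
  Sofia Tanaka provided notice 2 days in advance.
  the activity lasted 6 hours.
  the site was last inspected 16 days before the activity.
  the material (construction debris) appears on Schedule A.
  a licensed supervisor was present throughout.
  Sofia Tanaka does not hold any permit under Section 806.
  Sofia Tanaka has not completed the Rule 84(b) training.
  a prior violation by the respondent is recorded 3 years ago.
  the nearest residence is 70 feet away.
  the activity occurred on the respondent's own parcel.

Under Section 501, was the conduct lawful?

Yes — lawful.

(i) supervisor present — met.
(ii) not (site inspected) — met.
(a): T AND T → true.
(b) not (own property) — fails.
(c) coverage ≥ $150,000 — fails.
So (1) is satisfied (T OR F OR F).
(i) not (holds permit) — satisfied.
(ii) no residence in 50 ft — satisfied.
(iii) Schedule A material — holds.
(a) = T AND T AND T = true.
(i) no prior violation — fails.
(ii) not (training certified) — met.
So (b) is not satisfied (F AND T).
So (2) is satisfied (T OR F).
Overall = T AND T = true.
Exception (≥7 days' notice) — not satisfied.
Result: main true OR exception false → true.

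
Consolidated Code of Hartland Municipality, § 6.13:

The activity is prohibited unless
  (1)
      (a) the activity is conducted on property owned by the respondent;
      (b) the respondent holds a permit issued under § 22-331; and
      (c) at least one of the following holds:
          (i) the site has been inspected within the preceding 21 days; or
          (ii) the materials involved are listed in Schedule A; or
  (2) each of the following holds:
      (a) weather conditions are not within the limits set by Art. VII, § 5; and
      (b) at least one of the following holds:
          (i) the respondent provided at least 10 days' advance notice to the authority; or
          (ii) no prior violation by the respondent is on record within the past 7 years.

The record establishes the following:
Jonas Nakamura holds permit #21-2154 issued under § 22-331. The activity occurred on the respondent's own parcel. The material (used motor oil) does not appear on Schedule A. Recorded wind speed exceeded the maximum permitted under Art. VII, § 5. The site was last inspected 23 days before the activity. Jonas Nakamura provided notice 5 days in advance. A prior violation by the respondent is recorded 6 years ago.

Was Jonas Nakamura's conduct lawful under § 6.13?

No — unlawful.

(a) own property — satisfied.
(b) holds permit — satisfied.
(i) site inspected — not satisfied.
(ii) Schedule A material — not met.
(c): F OR F → false.
So (1) is not satisfied (T AND T AND F).
(a) not (weather ok) — holds.
(i) ≥10 days' notice — not satisfied.
(ii) no prior violation — not satisfied.
(b): F OR F → false.
(2): T AND F → false.
Overall = F OR F = false.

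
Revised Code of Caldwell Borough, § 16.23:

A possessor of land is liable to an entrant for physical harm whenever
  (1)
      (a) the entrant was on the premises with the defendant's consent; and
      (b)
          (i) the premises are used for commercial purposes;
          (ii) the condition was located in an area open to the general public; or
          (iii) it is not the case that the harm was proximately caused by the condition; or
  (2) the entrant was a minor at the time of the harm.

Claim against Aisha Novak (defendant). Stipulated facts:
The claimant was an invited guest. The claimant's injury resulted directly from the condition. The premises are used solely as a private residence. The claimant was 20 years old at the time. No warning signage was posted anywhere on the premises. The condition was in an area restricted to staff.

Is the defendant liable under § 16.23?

No — not liable.

(a) consent to enter — holds.
(i) commercial use — not met.
(ii) public area — fails.
(iii) not (proximate cause) — not satisfied.
(b): F OR F OR F → false.
So (1) is not satisfied (T AND F).
(2) entrant a minor — not satisfied.
Overall = F OR F = false.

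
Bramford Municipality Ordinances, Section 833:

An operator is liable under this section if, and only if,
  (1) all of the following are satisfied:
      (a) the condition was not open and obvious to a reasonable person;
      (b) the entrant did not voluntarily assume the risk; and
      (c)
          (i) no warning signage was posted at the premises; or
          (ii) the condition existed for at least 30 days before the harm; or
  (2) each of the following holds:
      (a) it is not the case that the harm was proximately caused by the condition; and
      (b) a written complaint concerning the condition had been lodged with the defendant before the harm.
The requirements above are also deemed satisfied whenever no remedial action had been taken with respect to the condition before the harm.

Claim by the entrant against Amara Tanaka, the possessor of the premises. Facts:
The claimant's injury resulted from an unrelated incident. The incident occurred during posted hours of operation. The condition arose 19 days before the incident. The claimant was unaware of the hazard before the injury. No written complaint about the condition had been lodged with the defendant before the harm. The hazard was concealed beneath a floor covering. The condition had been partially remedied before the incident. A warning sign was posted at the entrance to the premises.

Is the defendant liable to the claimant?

(a) not open/obvious — satisfied.
(b) no assumed risk — holds.
(i) no signage posted — fails.
(ii) condition ≥30 days old — not satisfied.
(c) = F OR F = false.
So (1) is not satisfied (T AND T AND F).
(a) not (proximate cause) — satisfied.
(b) complaint lodged — fails.
So (2) is not satisfied (T AND F).
Overall: F OR F → false.
Exception (no remedial action) — not satisfied.
Result: main false OR exception false → false.

No — not liable.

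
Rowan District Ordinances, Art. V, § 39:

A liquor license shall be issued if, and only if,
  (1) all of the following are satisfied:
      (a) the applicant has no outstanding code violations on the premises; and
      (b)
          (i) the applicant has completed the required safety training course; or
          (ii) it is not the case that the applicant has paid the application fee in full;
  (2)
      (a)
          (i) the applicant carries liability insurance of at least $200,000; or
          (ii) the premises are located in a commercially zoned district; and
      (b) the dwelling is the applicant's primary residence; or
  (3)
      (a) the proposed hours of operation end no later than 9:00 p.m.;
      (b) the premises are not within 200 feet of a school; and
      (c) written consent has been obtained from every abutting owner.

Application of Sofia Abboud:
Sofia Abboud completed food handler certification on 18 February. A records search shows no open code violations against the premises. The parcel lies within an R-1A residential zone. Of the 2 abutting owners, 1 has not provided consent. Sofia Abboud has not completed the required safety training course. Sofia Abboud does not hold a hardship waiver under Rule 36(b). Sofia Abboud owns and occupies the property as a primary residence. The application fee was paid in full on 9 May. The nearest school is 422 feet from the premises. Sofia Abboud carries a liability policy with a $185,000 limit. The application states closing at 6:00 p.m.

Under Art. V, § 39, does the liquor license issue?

No — denied.

(a) no code violations — met.
(i) safety training — fails.
(ii) not (fee paid) — not satisfied.
So (b) is not satisfied (F OR F).
(1): T AND F → false.
(i) insurance ≥ $200,000 — not satisfied.
(ii) commercially zoned — fails.
(a): F OR F → false.
(b) primary residence — holds.
(2) = F AND T = false.
(a) closes by 9 p.m. — satisfied.
(b) ≥200 ft from school — met.
(c) all abutters consent — not satisfied.
(3) = T AND T AND F = false.
Overall: F OR F OR F → false.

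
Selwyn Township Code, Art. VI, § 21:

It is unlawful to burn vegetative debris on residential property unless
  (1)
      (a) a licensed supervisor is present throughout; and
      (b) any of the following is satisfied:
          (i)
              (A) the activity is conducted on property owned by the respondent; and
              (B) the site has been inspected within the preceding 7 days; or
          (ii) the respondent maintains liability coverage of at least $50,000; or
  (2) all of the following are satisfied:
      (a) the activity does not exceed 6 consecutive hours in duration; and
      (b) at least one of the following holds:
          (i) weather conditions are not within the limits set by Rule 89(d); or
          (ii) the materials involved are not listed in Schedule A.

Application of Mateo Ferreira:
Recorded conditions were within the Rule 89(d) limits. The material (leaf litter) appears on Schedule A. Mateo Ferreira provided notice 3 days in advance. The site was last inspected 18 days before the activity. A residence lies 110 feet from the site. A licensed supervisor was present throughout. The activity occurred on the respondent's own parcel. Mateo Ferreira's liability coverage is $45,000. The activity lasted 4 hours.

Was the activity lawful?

No — unlawful.

(a) supervisor present — met.
(A) own property — holds.
(B) site inspected — fails.
So (i) is not satisfied (T AND F).
(ii) coverage ≥ $50,000 — not satisfied.
(b) = F OR F = false.
(1): T AND F → false.
(a) ≤ 6 hrs duration — satisfied.
(i) not (weather ok) — not met.
(ii) not (Schedule A material) — not satisfied.
So (b) is not satisfied (F OR F).
So (2) is not satisfied (T AND F).
Overall = F OR F = false.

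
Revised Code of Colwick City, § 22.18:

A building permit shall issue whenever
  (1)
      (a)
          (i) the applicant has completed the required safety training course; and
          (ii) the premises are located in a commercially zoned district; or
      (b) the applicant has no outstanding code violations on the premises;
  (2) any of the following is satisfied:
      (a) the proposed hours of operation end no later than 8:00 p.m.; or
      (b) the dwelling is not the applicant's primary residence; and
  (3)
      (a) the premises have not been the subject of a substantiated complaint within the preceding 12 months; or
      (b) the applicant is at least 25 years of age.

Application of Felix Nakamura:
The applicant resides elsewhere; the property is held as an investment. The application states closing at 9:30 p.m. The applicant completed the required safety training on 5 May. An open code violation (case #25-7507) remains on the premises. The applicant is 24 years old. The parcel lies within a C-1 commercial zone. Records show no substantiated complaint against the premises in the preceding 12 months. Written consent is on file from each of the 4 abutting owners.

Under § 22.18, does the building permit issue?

Yes — granted.

(i) safety training — met.
(ii) commercially zoned — holds.
(a) = T AND T = true.
(b) no code violations — not satisfied.
(1): T OR F → true.
(a) closes by 8 p.m. — not met.
(b) not (primary residence) — satisfied.
(2) = F OR T = true.
(a) no complaint in 12 mo. — satisfied.
(b) age ≥ 25 — fails.
(3): T OR F → true.
Overall: T AND T AND T → true.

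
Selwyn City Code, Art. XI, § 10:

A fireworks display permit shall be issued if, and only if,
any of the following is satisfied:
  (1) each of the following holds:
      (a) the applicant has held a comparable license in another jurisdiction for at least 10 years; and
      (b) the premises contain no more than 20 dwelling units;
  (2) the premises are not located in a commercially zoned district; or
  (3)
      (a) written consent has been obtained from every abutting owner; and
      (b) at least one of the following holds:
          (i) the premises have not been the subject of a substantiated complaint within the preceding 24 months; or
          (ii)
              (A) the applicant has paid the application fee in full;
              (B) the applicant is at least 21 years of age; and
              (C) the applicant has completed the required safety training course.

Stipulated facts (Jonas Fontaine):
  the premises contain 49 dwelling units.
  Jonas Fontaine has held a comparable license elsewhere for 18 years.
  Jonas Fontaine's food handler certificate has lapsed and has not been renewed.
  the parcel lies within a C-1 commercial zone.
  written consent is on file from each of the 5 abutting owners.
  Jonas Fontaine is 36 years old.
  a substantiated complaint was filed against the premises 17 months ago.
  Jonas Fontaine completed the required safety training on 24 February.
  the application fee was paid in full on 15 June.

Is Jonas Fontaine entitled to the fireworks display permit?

Yes — granted.

(a) prior license ≥ 10 yr — holds.
(b) ≤ 20 units — not met.
So (1) is not satisfied (T AND F).
(2) not (commercially zoned) — fails.
(a) all abutters consent — satisfied.
(i) no complaint in 24 mo. — not met.
(A) fee paid — met.
(B) age ≥ 21 — met.
(C) safety training — met.
(ii): T AND T AND T → true.
(b): F OR T → true.
So (3) is satisfied (T AND T).
Overall = F OR F OR T = true.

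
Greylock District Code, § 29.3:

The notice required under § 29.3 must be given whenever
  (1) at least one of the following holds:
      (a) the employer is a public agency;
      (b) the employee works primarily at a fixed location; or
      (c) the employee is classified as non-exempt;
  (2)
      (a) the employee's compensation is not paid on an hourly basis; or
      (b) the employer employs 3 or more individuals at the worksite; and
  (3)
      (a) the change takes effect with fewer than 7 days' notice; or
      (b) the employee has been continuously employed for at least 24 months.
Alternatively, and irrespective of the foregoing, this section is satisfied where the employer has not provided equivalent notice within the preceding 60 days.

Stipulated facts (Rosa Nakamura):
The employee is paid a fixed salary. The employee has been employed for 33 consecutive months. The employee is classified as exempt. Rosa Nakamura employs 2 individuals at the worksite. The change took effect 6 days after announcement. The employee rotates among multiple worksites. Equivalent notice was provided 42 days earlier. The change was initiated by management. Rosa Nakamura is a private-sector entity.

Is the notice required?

No — not required.

(a) public agency — not satisfied.
(b) fixed location — not satisfied.
(c) non-exempt — not met.
(1): F OR F OR F → false.
(a) not (hourly-paid) — satisfied.
(b) ≥ 3 at site — fails.
(2): T OR F → true.
(a) < 7 days' notice — satisfied.
(b) tenure ≥ 24 mo. — met.
So (3) is satisfied (T OR T).
So Overall is not satisfied (F AND T AND T).
Exception (no recent notice) — not satisfied.
Result: main false OR exception false → false.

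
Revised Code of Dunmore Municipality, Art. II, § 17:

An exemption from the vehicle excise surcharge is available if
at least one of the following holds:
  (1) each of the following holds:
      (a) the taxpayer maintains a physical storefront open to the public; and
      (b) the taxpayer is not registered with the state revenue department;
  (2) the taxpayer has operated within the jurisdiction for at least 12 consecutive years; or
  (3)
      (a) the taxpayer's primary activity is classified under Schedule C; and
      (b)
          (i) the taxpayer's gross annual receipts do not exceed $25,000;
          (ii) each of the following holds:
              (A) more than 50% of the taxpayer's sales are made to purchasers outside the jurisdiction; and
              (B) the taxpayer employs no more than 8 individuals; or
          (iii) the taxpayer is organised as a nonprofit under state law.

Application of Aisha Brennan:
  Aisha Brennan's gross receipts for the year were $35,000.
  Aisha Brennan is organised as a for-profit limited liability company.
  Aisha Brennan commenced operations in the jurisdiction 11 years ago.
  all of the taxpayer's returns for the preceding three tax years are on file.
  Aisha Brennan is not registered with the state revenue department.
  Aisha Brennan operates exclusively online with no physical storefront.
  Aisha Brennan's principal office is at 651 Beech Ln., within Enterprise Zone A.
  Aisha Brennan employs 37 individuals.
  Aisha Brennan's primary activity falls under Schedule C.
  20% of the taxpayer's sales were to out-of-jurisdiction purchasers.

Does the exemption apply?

No — not exempt.

(a) has storefront — not met.
(b) not (state-registered) — holds.
(1) = F AND T = false.
(2) ≥ 12 yrs in jurisdiction — not met.
(a) Schedule C activity — holds.
(i) receipts ≤ $25,000 — not met.
(A) >50% out-of-jur. sales — not met.
(B) ≤ 8 employees — not satisfied.
(ii): F AND F → false.
(iii) nonprofit — fails.
(b): F OR F OR F → false.
(3) = T AND F = false.
So Overall is not satisfied (F OR F OR F).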